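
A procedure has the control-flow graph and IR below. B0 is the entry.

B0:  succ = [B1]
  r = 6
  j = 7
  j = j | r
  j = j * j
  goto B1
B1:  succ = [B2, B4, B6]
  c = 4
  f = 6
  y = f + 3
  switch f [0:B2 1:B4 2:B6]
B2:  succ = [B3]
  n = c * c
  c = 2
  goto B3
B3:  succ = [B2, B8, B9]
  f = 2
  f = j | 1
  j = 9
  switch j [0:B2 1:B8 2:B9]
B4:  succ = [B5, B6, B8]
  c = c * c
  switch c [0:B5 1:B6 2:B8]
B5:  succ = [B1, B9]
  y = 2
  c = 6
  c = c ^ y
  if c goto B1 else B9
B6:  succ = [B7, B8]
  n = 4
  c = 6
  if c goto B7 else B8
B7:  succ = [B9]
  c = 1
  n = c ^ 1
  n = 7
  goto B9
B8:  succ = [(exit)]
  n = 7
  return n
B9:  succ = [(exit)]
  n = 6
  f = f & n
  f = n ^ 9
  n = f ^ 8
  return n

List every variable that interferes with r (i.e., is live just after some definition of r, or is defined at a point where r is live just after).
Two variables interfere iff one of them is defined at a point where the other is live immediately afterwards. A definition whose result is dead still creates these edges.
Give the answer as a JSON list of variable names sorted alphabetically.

Answer: ["j"]

Derivation:
def/use:
  B0: {j,r} / ∅
  B1: {c,f,y} / ∅
  B2: {c,n} / {c}
  B3: {f,j} / {j}
  B4: {c} / {c}
  B5: {c,y} / ∅
  B6: {c,n} / ∅
  B7: {c,n} / ∅
  B8: {n} / ∅
  B9: {f,n} / {f}

Liveness:
  B0: in=∅ out={j}
  B1: in={j} out={c,f,j}
  B2: in={c,j} out={c,j}
  B3: in={c,j} out={c,f,j}
  B4: in={c,f,j} out={f,j}
  B5: in={f,j} out={f,j}
  B6: in={f} out={f}
  B7: in={f} out={f}
  B8: in=∅ out=∅
  B9: in={f} out=∅

Interference:
  c — {f,j,y}
  f — {c,j,n,y}
  j — {c,f,n,r,y}
  n — {f,j}
  r — {j}
  y — {c,f,j}

N(r) = ["j"]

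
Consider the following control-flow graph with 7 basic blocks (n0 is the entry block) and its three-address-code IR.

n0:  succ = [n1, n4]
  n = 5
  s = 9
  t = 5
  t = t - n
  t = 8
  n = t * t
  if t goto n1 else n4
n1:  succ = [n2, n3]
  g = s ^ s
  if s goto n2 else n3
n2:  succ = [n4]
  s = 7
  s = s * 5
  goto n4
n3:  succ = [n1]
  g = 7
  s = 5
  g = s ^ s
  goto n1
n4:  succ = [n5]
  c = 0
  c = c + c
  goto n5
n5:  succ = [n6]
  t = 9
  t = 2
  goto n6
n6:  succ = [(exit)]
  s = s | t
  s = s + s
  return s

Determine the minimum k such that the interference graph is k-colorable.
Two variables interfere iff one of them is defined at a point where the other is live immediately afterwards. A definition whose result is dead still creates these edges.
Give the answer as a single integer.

Per-block:
  n0 def {n,s,t} use ∅
  n1 def {g} use {s}
  n2 def {s} use ∅
  n3 def {g,s} use ∅
  n4 def {c} use ∅
  n5 def {t} use ∅
  n6 def {s} use {s,t}

Liveness:
  n0: in=∅ out={s}
  n1: in={s} out=∅
  n2: in=∅ out={s}
  n3: in=∅ out={s}
  n4: in={s} out={s}
  n5: in={s} out={s,t}
  n6: in={s,t} out=∅

Interference:
  c — {s}
  g — {s}
  n — {s,t}
  s — {c,g,n,t}
  t — {n,s}

Colouring:
  clique {n,s,t} ⇒ need ≥ 3
  3-colouring: c0={s}  c1={c,g,n}  c2={t}
  χ = 3

Answer: 3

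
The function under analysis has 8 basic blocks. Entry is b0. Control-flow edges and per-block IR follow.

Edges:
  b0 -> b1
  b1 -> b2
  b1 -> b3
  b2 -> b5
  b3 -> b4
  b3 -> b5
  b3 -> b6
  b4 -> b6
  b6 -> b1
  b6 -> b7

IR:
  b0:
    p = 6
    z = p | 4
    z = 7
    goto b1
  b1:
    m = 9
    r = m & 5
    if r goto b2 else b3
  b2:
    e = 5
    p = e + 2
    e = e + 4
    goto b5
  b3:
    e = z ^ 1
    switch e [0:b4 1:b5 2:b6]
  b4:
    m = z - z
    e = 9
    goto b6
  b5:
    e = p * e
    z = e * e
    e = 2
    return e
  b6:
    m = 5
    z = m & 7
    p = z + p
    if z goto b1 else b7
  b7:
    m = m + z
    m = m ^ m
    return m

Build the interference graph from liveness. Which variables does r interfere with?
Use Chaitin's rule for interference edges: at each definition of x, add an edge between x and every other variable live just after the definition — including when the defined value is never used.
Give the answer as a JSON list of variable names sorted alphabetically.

Answer: ["p", "z"]

Analysis:
Block summaries:
  b0: {p,z} / ∅
  b1: {m,r} / ∅
  b2: {e,p} / ∅
  b3: {e} / {z}
  b4: {e,m} / {z}
  b5: {e,z} / {e,p}
  b6: {m,p,z} / {p}
  b7: {m} / {m,z}

Liveness:
  b0: in=∅ out={p,z}
  b1: in={p,z} out={p,z}
  b2: in=∅ out={e,p}
  b3: in={p,z} out={e,p,z}
  b4: in={p,z} out={p}
  b5: in={e,p} out=∅
  b6: in={p} out={m,p,z}
  b7: in={m,z} out=∅

Interfere edges:
  e: {p,z}
  m: {p,z}
  p: {e,m,r,z}
  r: {p,z}
  z: {e,m,p,r}

N(r) = ["p", "z"]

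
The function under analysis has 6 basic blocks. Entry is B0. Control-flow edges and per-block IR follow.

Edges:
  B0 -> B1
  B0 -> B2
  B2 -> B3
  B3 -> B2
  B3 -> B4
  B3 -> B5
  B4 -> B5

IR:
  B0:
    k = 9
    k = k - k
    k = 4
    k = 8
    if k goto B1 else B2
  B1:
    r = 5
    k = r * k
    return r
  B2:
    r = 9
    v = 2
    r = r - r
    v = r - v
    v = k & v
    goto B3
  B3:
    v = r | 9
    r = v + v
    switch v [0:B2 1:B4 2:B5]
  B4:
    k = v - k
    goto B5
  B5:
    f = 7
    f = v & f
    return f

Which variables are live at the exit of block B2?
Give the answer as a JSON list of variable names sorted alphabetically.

Answer: ["k", "r"]

Analysis:
Block summaries:
  B0 def {k} use ∅
  B1 def {k,r} use {k}
  B2 def {r,v} use {k}
  B3 def {r,v} use {r}
  B4 def {k} use {k,v}
  B5 def {f} use {v}

Backward fixpoint:
  B0 li=∅ lo={k}
  B1 li={k} lo=∅
  B2 li={k} lo={k,r}
  B3 li={k,r} lo={k,v}
  B4 li={k,v} lo={v}
  B5 li={v} lo=∅

live-out(B2) = ["k", "r"]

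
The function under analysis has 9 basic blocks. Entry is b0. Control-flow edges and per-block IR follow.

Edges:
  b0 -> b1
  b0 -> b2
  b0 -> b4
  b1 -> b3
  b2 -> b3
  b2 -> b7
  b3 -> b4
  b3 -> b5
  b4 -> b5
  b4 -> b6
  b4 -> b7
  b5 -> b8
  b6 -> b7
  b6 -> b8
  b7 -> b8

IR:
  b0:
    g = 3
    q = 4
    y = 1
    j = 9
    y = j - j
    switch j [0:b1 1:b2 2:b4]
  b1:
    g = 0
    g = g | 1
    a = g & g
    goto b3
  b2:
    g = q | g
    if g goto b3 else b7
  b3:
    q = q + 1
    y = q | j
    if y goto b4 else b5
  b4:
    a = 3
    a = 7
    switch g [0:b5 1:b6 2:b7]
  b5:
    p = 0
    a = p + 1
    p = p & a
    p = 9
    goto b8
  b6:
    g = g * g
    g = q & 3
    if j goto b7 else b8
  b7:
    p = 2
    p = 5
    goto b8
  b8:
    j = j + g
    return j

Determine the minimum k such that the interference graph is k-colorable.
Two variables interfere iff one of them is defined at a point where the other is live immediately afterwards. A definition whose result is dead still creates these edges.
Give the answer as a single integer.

Answer: 4

Derivation:
def/use:
  b0: {g,j,q,y} / ∅
  b1: {a,g} / ∅
  b2: {g} / {g,q}
  b3: {q,y} / {j,q}
  b4: {a} / {g}
  b5: {a,p} / ∅
  b6: {g} / {g,j,q}
  b7: {p} / ∅
  b8: {j} / {g,j}

Backward fixpoint:
  live b0: ∅→{g,j,q}
  live b1: {j,q}→{g,j,q}
  live b2: {g,j,q}→{g,j,q}
  live b3: {g,j,q}→{g,j,q}
  live b4: {g,j,q}→{g,j,q}
  live b5: {g,j}→{g,j}
  live b6: {g,j,q}→{g,j}
  live b7: {g,j}→{g,j}
  live b8: {g,j}→∅

Interference:
  a↔{g,j,p,q}
  g↔{a,j,p,q,y}
  j↔{a,g,p,q,y}
  p↔{a,g,j}
  q↔{a,g,j,y}
  y↔{g,j,q}

Chromatic number:
  lower bound: {a,g,j,p} mutually conflict ⇒ χ ≥ 4
  assign a→c2 g→c0 j→c1 p→c3 q→c3 y→c2 — no edge inside a register ⇒ χ ≤ 4
  χ = 4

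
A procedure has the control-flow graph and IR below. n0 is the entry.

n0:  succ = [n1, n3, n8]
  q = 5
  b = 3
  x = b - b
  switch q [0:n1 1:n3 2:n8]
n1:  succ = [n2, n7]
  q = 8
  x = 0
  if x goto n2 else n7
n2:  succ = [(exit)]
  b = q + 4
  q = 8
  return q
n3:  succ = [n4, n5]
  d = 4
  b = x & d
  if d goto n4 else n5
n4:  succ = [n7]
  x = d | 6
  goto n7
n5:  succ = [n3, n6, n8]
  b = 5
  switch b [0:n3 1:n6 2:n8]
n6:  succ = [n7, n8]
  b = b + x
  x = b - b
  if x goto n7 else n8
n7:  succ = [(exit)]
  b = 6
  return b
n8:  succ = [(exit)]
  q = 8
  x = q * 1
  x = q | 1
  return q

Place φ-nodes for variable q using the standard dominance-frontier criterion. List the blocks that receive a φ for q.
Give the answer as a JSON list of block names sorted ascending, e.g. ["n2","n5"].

idom tree: n1←n0 n2←n1 n3←n0 n4←n3 n5←n3 n6←n5 n7←n0 n8←n0
Join-block Dom:
  n3: preds {n0,n5}: {n0} ∩ {n0,n3,n5} = {n0}; idom=n0
  n7: preds {n1,n4,n6}: {n0,n1} ∩ {n0,n3,n4} ∩ {n0,n3,n5,n6} = {n0}; idom=n0
  n8: preds {n0,n5,n6}: {n0} ∩ {n0,n3,n5} ∩ {n0,n3,n5,n6} = {n0}; idom=n0

DF derivation:
  n3←n0: walk · to n0
  n3←n5: walk n5→n3 to n0
  n7←n1: walk n1 to n0
  n7←n4: walk n4→n3 to n0
  n7←n6: walk n6→n5→n3 to n0
  n8←n0: walk · to n0
  n8←n5: walk n5→n3 to n0
  n8←n6: walk n6→n5→n3 to n0
  DF(n0)=∅
  DF(n1)={n7}
  DF(n2)=∅
  DF(n3)={n3,n7,n8}
  DF(n4)={n7}
  DF(n5)={n3,n7,n8}
  DF(n6)={n7,n8}
  DF(n7)=∅
  DF(n8)=∅

φ for q: defs {n0,n1,n2,n8}
  DF⁺ = {n7}

Answer: ["n7"]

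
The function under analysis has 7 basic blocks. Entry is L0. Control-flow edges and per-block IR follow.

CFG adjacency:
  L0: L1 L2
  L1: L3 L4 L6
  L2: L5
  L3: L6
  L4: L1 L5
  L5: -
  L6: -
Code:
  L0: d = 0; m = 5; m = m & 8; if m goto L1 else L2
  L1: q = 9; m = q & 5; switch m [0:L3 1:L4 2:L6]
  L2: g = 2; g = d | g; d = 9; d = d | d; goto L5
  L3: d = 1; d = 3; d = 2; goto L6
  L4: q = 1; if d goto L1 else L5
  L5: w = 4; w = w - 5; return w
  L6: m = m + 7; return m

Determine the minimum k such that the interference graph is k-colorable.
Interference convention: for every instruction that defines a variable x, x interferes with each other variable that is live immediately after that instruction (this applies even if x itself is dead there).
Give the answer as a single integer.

Block summaries:
  L0: def={d,m} ue=∅
  L1: def={m,q} ue=∅
  L2: def={d,g} ue={d}
  L3: def={d} ue=∅
  L4: def={q} ue={d}
  L5: def={w} ue=∅
  L6: def={m} ue={m}

Live sets:
  L0 li=∅ lo={d}
  L1 li={d} lo={d,m}
  L2 li={d} lo=∅
  L3 li={m} lo={m}
  L4 li={d} lo={d}
  L5 li=∅ lo=∅
  L6 li={m} lo=∅

Interfere edges:
  d↔{g,m,q}
  g↔{d}
  m↔{d}
  q↔{d}
  w↔∅

Chromatic number:
  {d,g} pairwise interfere (2-clique) ⇒ χ ≥ 2
  2-colouring: r0={d,w}  r1={g,m,q}
  χ = 2

Answer: 2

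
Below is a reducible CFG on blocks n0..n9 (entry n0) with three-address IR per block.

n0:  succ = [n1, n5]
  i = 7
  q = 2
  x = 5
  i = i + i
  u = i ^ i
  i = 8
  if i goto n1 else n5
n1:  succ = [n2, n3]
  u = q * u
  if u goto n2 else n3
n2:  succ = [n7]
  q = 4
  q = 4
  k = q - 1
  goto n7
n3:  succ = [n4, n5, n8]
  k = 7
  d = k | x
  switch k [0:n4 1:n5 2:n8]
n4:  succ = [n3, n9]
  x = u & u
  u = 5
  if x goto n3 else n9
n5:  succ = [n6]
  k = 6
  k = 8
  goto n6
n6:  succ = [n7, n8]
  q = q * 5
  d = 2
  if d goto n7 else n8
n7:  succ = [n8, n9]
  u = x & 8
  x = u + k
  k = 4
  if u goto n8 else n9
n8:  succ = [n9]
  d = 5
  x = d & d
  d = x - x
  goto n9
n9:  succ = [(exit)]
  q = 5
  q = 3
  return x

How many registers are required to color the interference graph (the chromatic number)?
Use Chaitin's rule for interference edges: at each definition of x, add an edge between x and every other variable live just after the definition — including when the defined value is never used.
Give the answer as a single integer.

Answer: 5

Derivation:
Block summaries:
  n0 def {i,q,u,x} use ∅
  n1 def {u} use {q,u}
  n2 def {k,q} use ∅
  n3 def {d,k} use {x}
  n4 def {u,x} use {u}
  n5 def {k} use ∅
  n6 def {d,q} use {q}
  n7 def {k,u,x} use {k,x}
  n8 def {d,x} use ∅
  n9 def {q} use {x}

Backward fixpoint:
  n0 li=∅ lo={q,u,x}
  n1 li={q,u,x} lo={q,u,x}
  n2 li={x} lo={k,x}
  n3 li={q,u,x} lo={q,u,x}
  n4 li={q,u} lo={q,u,x}
  n5 li={q,x} lo={k,q,x}
  n6 li={k,q,x} lo={k,x}
  n7 li={k,x} lo={x}
  n8 li=∅ lo={x}
  n9 li={x} lo=∅

Conflict graph:
  d↔{k,q,u,x}
  i↔{q,u,x}
  k↔{d,q,u,x}
  q↔{d,i,k,u,x}
  u↔{d,i,k,q,x}
  x↔{d,i,k,q,u}

Chromatic number:
  clique {d,k,q,u,x} ⇒ need ≥ 5
  5-colouring: r0={q}  r1={u}  r2={x}  r3={d,i}  r4={k}
  χ = 5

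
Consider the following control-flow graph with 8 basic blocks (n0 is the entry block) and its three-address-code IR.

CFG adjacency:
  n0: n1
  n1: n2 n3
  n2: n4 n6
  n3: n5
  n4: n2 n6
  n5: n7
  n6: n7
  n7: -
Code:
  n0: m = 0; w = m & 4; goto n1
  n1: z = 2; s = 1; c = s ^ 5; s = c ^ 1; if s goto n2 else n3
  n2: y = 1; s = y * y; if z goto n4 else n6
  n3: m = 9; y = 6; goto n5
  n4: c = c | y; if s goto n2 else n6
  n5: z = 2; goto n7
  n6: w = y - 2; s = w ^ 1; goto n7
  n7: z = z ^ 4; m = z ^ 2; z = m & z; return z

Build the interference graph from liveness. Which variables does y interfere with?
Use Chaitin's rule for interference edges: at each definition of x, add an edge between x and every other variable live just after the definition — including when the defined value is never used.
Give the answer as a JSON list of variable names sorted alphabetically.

Answer: ["c", "s", "z"]

Working:
def/use:
  n0: {m,w} / ∅
  n1: {c,s,z} / ∅
  n2: {s,y} / {z}
  n3: {m,y} / ∅
  n4: {c} / {c,s,y}
  n5: {z} / ∅
  n6: {s,w} / {y}
  n7: {m,z} / {z}

Liveness:
  n0: in=∅ out=∅
  n1: in=∅ out={c,z}
  n2: in={c,z} out={c,s,y,z}
  n3: in=∅ out=∅
  n4: in={c,s,y,z} out={c,y,z}
  n5: in=∅ out={z}
  n6: in={y,z} out={z}
  n7: in={z} out=∅

Conflict graph:
  c: {s,y,z}
  m: {z}
  s: {c,y,z}
  w: {z}
  y: {c,s,z}
  z: {c,m,s,w,y}

N(y) = ["c", "s", "z"]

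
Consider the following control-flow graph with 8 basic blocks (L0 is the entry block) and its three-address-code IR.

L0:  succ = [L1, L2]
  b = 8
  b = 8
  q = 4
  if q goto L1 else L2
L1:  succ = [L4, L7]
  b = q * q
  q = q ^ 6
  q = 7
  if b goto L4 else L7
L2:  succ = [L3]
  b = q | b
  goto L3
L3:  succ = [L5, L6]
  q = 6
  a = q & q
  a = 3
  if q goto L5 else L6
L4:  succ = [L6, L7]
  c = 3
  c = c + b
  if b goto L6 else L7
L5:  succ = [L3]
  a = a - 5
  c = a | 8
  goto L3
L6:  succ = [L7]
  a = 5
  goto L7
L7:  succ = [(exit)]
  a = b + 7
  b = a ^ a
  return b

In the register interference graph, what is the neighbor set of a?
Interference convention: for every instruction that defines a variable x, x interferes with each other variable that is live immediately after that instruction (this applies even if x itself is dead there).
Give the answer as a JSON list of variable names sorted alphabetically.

Answer: ["b", "q"]

Derivation:
Block summaries:
  L0 def {b,q} use ∅
  L1 def {b,q} use {q}
  L2 def {b} use {b,q}
  L3 def {a,q} use ∅
  L4 def {c} use {b}
  L5 def {a,c} use {a}
  L6 def {a} use ∅
  L7 def {a,b} use {b}

Backward fixpoint:
  live L0: ∅→{b,q}
  live L1: {q}→{b}
  live L2: {b,q}→{b}
  live L3: {b}→{a,b}
  live L4: {b}→{b}
  live L5: {a,b}→{b}
  live L6: {b}→{b}
  live L7: {b}→∅

Interfere edges:
  a: {b,q}
  b: {a,c,q}
  c: {b}
  q: {a,b}

N(a) = ["b", "q"]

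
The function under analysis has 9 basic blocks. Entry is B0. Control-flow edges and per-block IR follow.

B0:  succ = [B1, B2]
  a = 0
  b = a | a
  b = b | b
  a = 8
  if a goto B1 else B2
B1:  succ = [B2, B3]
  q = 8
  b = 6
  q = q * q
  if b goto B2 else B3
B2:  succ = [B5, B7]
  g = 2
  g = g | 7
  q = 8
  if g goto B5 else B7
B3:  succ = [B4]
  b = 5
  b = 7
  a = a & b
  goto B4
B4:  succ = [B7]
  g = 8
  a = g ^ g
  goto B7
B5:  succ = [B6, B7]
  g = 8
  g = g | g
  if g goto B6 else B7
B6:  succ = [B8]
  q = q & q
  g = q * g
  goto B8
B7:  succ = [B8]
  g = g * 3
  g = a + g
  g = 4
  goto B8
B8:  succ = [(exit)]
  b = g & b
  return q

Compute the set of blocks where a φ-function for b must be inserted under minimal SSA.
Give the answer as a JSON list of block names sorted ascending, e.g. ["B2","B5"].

idom tree: B1←B0 B2←B0 B3←B1 B4←B3 B5←B2 B6←B5 B7←B0 B8←B0
Dom at joins:
  B2: preds {B0,B1}: {B0} ∩ {B0,B1} = {B0}; idom=B0
  B7: preds {B2,B4,B5}: {B0,B2} ∩ {B0,B1,B3,B4} ∩ {B0,B2,B5} = {B0}; idom=B0
  B8: preds {B6,B7}: {B0,B2,B5,B6} ∩ {B0,B7} = {B0}; idom=B0

DF derivation:
  B2←B0: walk · to B0
  B2←B1: walk B1 to B0
  B7←B2: walk B2 to B0
  B7←B4: walk B4→B3→B1 to B0
  B7←B5: walk B5→B2 to B0
  B8←B6: walk B6→B5→B2 to B0
  B8←B7: walk B7 to B0
  B0 → ∅
  B1 → {B2,B7}
  B2 → {B7,B8}
  B3 → {B7}
  B4 → {B7}
  B5 → {B7,B8}
  B6 → {B8}
  B7 → {B8}
  B8 → ∅

φ for b: defs {B0,B1,B3,B8}
  DF⁺ = {B2,B7,B8}

Answer: ["B2", "B7", "B8"]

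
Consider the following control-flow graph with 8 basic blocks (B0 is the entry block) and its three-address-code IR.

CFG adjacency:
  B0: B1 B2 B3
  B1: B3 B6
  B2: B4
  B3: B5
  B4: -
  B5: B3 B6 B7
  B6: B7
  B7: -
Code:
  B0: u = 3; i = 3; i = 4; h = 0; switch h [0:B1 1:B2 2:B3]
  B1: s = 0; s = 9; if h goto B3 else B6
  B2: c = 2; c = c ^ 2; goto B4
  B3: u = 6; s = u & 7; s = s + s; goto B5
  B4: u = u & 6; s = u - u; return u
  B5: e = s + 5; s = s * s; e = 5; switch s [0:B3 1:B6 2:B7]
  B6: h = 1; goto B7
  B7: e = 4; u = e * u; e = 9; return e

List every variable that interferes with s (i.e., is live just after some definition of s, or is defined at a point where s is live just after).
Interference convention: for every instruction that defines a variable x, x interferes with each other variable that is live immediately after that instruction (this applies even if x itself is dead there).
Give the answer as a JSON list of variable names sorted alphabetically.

Answer: ["e", "h", "u"]

Derivation:
Per-block:
  B0 def {h,i,u} use ∅
  B1 def {s} use {h}
  B2 def {c} use ∅
  B3 def {s,u} use ∅
  B4 def {s,u} use {u}
  B5 def {e,s} use {s}
  B6 def {h} use ∅
  B7 def {e,u} use {u}

Liveness:
  live B0: ∅→{h,u}
  live B1: {h,u}→{u}
  live B2: {u}→{u}
  live B3: ∅→{s,u}
  live B4: {u}→∅
  live B5: {s,u}→{u}
  live B6: {u}→{u}
  live B7: {u}→∅

Interfere edges:
  c: {u}
  e: {s,u}
  h: {s,u}
  i: {u}
  s: {e,h,u}
  u: {c,e,h,i,s}

N(s) = ["e", "h", "u"]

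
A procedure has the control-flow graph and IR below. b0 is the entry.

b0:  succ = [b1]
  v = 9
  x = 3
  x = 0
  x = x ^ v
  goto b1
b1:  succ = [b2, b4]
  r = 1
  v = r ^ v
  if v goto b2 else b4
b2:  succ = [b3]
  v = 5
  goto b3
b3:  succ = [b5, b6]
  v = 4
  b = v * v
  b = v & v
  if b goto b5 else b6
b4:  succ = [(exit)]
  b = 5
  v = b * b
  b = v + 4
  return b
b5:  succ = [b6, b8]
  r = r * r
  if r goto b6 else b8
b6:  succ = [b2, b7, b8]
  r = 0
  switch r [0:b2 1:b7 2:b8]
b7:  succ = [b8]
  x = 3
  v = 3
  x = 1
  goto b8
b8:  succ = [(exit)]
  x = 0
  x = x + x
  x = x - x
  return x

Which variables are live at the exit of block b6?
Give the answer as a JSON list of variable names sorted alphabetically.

Block summaries:
  b0: def={v,x} ue=∅
  b1: def={r,v} ue={v}
  b2: def={v} ue=∅
  b3: def={b,v} ue=∅
  b4: def={b,v} ue=∅
  b5: def={r} ue={r}
  b6: def={r} ue=∅
  b7: def={v,x} ue=∅
  b8: def={x} ue=∅

Live sets:
  live b0: ∅→{v}
  live b1: {v}→{r}
  live b2: {r}→{r}
  live b3: {r}→{r}
  live b4: ∅→∅
  live b5: {r}→∅
  live b6: ∅→{r}
  live b7: ∅→∅
  live b8: ∅→∅

live-out(b6) = ["r"]

Answer: ["r"]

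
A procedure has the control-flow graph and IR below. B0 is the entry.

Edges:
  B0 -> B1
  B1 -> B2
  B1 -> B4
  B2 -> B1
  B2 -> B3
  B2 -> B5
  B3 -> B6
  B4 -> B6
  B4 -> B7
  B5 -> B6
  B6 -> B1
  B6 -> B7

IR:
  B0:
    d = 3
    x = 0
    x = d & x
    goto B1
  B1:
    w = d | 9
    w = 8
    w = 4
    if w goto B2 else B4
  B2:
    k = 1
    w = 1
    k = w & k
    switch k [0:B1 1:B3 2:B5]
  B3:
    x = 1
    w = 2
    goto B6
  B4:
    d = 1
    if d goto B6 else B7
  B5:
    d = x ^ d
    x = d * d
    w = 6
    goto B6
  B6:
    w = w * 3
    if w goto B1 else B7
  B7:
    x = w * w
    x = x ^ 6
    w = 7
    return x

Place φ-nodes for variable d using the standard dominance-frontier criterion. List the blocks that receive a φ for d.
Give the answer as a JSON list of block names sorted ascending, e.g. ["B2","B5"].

idom tree: B1←B0 B2←B1 B3←B2 B4←B1 B5←B2 B6←B1 B7←B1
Join-block Dom:
  B1: preds {B0,B2,B6}: {B0} ∩ {B0,B1,B2} ∩ {B0,B1,B6} = {B0}; idom=B0
  B6: preds {B3,B4,B5}: {B0,B1,B2,B3} ∩ {B0,B1,B4} ∩ {B0,B1,B2,B5} = {B0,B1}; idom=B1
  B7: preds {B4,B6}: {B0,B1,B4} ∩ {B0,B1,B6} = {B0,B1}; idom=B1

DF derivation:
  join B1 pred B0: · stop@B0
  join B1 pred B2: B2→B1 stop@B0
  join B1 pred B6: B6→B1 stop@B0
  join B6 pred B3: B3→B2 stop@B1
  join B6 pred B4: B4 stop@B1
  join B6 pred B5: B5→B2 stop@B1
  join B7 pred B4: B4 stop@B1
  join B7 pred B6: B6 stop@B1
  DF(B0)=∅
  DF(B1)={B1}
  DF(B2)={B1,B6}
  DF(B3)={B6}
  DF(B4)={B6,B7}
  DF(B5)={B6}
  DF(B6)={B1,B7}
  DF(B7)=∅

φ for d: defs {B0,B4,B5}
  DF⁺ = {B1,B6,B7}

Answer: ["B1", "B6", "B7"]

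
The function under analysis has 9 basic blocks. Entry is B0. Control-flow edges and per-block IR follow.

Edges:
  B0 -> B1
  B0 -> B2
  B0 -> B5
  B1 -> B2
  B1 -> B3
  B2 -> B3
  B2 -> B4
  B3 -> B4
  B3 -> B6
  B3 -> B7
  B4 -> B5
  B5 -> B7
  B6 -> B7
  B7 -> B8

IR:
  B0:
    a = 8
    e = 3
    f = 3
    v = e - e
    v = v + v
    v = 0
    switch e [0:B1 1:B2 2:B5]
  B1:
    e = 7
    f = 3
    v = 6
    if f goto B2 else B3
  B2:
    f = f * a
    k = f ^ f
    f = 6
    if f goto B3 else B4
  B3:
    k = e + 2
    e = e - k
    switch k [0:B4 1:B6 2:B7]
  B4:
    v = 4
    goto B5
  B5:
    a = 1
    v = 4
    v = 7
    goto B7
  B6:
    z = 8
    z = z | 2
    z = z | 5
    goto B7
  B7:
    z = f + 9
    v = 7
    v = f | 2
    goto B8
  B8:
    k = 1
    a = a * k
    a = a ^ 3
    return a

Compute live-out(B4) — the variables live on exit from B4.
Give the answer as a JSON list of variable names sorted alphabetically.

Answer: ["f"]

Analysis:
def/use:
  B0 def {a,e,f,v} use ∅
  B1 def {e,f,v} use ∅
  B2 def {f,k} use {a,f}
  B3 def {e,k} use {e}
  B4 def {v} use ∅
  B5 def {a,v} use ∅
  B6 def {z} use ∅
  B7 def {v,z} use {f}
  B8 def {a,k} use {a}

Backward fixpoint:
  live B0: ∅→{a,e,f}
  live B1: {a}→{a,e,f}
  live B2: {a,e,f}→{a,e,f}
  live B3: {a,e,f}→{a,f}
  live B4: {f}→{f}
  live B5: {f}→{a,f}
  live B6: {a,f}→{a,f}
  live B7: {a,f}→{a}
  live B8: {a}→∅

live-out(B4) = ["f"]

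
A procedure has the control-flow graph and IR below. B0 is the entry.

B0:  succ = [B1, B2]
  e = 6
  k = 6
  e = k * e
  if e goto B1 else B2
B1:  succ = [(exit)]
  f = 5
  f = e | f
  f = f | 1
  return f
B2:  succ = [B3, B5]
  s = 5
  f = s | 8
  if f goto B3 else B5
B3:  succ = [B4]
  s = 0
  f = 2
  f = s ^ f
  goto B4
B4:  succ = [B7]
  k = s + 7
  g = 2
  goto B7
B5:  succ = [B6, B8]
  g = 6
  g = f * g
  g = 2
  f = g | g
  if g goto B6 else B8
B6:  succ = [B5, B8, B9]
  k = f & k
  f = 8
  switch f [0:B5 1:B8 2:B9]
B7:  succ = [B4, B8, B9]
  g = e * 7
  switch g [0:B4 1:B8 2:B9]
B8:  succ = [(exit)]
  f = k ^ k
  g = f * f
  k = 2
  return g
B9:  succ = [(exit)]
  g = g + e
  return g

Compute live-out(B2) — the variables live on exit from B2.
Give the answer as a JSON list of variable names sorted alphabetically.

Block summaries:
  B0: def={e,k} ue=∅
  B1: def={f} ue={e}
  B2: def={f,s} ue=∅
  B3: def={f,s} ue=∅
  B4: def={g,k} ue={s}
  B5: def={f,g} ue={f}
  B6: def={f,k} ue={f,k}
  B7: def={g} ue={e}
  B8: def={f,g,k} ue={k}
  B9: def={g} ue={e,g}

Liveness:
  live B0: ∅→{e,k}
  live B1: {e}→∅
  live B2: {e,k}→{e,f,k}
  live B3: {e}→{e,s}
  live B4: {e,s}→{e,k,s}
  live B5: {e,f,k}→{e,f,g,k}
  live B6: {e,f,g,k}→{e,f,g,k}
  live B7: {e,k,s}→{e,g,k,s}
  live B8: {k}→∅
  live B9: {e,g}→∅

live-out(B2) = ["e", "f", "k"]

Answer: ["e", "f", "k"]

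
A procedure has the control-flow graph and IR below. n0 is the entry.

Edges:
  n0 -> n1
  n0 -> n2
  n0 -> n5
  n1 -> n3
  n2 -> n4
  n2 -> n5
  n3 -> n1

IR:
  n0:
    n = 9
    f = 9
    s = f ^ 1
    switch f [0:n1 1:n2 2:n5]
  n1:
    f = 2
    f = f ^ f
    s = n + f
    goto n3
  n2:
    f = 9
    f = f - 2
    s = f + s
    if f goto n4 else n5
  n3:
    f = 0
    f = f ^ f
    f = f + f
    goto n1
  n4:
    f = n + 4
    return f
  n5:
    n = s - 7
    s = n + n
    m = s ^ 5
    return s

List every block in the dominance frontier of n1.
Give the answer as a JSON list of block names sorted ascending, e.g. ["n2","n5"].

Answer: ["n1"]

Analysis:
idom tree: n1←n0 n2←n0 n3←n1 n4←n2 n5←n0
Dom at joins:
  n1: preds {n0,n3}: {n0} ∩ {n0,n1,n3} = {n0}; idom=n0
  n5: preds {n0,n2}: {n0} ∩ {n0,n2} = {n0}; idom=n0

DF derivation:
  join n1 pred n0: · stop@n0
  join n1 pred n3: n3→n1 stop@n0
  join n5 pred n0: · stop@n0
  join n5 pred n2: n2 stop@n0
  n0: DF=∅
  n1: DF={n1}
  n2: DF={n5}
  n3: DF={n1}
  n4: DF=∅
  n5: DF=∅

DF(n1) = ["n1"]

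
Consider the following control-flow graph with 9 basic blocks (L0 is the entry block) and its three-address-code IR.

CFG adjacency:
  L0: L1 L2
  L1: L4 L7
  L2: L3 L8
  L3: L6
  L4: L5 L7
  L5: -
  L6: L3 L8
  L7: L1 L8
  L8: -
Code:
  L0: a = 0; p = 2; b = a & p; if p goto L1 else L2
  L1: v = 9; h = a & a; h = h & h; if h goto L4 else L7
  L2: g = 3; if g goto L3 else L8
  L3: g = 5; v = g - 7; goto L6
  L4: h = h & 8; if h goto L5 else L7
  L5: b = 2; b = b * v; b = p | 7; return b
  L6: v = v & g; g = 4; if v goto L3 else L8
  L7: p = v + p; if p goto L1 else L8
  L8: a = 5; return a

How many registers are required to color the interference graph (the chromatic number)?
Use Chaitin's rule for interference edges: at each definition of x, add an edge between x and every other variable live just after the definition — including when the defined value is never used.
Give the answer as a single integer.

Answer: 4

Derivation:
Block summaries:
  L0 def {a,b,p} use ∅
  L1 def {h,v} use {a}
  L2 def {g} use ∅
  L3 def {g,v} use ∅
  L4 def {h} use {h}
  L5 def {b} use {p,v}
  L6 def {g,v} use {g,v}
  L7 def {p} use {p,v}
  L8 def {a} use ∅

Liveness:
  L0: in=∅ out={a,p}
  L1: in={a,p} out={a,h,p,v}
  L2: in=∅ out=∅
  L3: in=∅ out={g,v}
  L4: in={a,h,p,v} out={a,p,v}
  L5: in={p,v} out=∅
  L6: in={g,v} out=∅
  L7: in={a,p,v} out={a,p}
  L8: in=∅ out=∅

Conflict graph:
  a↔{b,h,p,v}
  b↔{a,p,v}
  g↔{v}
  h↔{a,p,v}
  p↔{a,b,h,v}
  v↔{a,b,g,h,p}

Chromatic number:
  lower bound: {a,b,p,v} mutually conflict ⇒ χ ≥ 4
  assign a→R1 b→R3 g→R1 h→R3 p→R2 v→R0 — no edge inside a register ⇒ χ ≤ 4
  χ = 4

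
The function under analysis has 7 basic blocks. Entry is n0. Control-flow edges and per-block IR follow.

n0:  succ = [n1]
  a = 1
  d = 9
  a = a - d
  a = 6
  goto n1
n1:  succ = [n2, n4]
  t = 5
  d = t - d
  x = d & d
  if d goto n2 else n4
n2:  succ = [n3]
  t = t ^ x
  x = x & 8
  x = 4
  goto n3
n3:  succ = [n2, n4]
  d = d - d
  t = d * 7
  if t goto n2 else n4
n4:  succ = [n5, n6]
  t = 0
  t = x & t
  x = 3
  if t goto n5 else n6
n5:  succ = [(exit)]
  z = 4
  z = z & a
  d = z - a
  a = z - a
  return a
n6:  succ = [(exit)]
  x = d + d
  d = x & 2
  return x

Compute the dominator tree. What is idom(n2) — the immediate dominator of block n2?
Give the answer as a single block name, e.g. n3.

idom tree: n1←n0 n2←n1 n3←n2 n4←n1 n5←n4 n6←n4
Dom at joins:
  n2: preds {n1,n3}: {n0,n1} ∩ {n0,n1,n2,n3} = {n0,n1}; idom=n1
  n4: preds {n1,n3}: {n0,n1} ∩ {n0,n1,n2,n3} = {n0,n1}; idom=n1

idom(n2) = n1

Answer: n1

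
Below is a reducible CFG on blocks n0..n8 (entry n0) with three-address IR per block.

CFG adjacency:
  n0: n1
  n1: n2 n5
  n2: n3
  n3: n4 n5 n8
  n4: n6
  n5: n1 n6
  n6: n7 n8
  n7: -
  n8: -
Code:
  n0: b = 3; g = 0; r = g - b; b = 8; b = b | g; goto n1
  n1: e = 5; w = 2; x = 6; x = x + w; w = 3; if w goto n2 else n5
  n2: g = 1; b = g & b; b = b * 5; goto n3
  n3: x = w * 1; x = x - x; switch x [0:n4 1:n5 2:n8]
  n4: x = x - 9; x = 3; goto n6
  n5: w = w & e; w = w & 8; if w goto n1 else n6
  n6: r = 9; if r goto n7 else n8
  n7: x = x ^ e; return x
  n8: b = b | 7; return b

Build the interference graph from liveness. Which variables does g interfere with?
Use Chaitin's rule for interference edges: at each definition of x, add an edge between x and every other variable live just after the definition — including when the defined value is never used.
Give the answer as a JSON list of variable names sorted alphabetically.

Answer: ["b", "e", "r", "w"]

Working:
Block summaries:
  n0: def={b,g,r} ue=∅
  n1: def={e,w,x} ue=∅
  n2: def={b,g} ue={b}
  n3: def={x} ue={w}
  n4: def={x} ue={x}
  n5: def={w} ue={e,w}
  n6: def={r} ue=∅
  n7: def={x} ue={e,x}
  n8: def={b} ue={b}

Backward fixpoint:
  live n0: ∅→{b}
  live n1: {b}→{b,e,w,x}
  live n2: {b,e,w}→{b,e,w}
  live n3: {b,e,w}→{b,e,w,x}
  live n4: {b,e,x}→{b,e,x}
  live n5: {b,e,w,x}→{b,e,x}
  live n6: {b,e,x}→{b,e,x}
  live n7: {e,x}→∅
  live n8: {b}→∅

Conflict graph:
  b↔{e,g,r,w,x}
  e↔{b,g,r,w,x}
  g↔{b,e,r,w}
  r↔{b,e,g,x}
  w↔{b,e,g,x}
  x↔{b,e,r,w}

N(g) = ["b", "e", "r", "w"]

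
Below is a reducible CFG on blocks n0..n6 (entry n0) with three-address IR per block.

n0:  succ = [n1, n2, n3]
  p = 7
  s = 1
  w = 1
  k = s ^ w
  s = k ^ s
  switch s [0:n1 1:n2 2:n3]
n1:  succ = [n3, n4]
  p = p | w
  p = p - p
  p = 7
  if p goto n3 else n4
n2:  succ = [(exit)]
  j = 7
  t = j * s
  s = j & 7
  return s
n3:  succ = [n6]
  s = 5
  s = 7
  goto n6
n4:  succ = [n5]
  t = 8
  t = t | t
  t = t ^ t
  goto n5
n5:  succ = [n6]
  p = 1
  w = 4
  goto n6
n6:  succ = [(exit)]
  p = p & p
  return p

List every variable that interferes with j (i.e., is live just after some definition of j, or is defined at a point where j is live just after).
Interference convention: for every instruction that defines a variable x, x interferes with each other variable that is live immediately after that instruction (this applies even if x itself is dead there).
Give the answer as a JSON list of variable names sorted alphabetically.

Answer: ["s", "t"]

Analysis:
def/use:
  n0: {k,p,s,w} / ∅
  n1: {p} / {p,w}
  n2: {j,s,t} / {s}
  n3: {s} / ∅
  n4: {t} / ∅
  n5: {p,w} / ∅
  n6: {p} / {p}

Backward fixpoint:
  live n0: ∅→{p,s,w}
  live n1: {p,w}→{p}
  live n2: {s}→∅
  live n3: {p}→{p}
  live n4: ∅→∅
  live n5: ∅→{p}
  live n6: {p}→∅

Conflict graph:
  j: {s,t}
  k: {p,s,w}
  p: {k,s,w}
  s: {j,k,p,w}
  t: {j}
  w: {k,p,s}

N(j) = ["s", "t"]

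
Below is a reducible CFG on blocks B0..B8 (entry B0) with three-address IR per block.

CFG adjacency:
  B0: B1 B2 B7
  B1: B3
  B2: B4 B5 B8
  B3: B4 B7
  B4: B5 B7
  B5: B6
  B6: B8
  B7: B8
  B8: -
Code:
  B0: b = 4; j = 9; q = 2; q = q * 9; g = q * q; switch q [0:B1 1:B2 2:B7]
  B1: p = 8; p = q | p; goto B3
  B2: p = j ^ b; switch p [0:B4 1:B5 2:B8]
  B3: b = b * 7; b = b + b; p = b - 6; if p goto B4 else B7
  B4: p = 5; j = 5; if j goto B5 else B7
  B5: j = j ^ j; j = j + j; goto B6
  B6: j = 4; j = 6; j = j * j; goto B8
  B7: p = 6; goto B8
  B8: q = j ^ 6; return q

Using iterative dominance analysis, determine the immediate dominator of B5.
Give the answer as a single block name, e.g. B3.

Answer: B0

Working:
idom tree: B1←B0 B2←B0 B3←B1 B4←B0 B5←B0 B6←B5 B7←B0 B8←B0
Dom∩ at merges:
  B4: preds {B2,B3}: {B0,B2} ∩ {B0,B1,B3} = {B0}; idom=B0
  B5: preds {B2,B4}: {B0,B2} ∩ {B0,B4} = {B0}; idom=B0
  B7: preds {B0,B3,B4}: {B0} ∩ {B0,B1,B3} ∩ {B0,B4} = {B0}; idom=B0
  B8: preds {B2,B6,B7}: {B0,B2} ∩ {B0,B5,B6} ∩ {B0,B7} = {B0}; idom=B0

idom(B5) = B0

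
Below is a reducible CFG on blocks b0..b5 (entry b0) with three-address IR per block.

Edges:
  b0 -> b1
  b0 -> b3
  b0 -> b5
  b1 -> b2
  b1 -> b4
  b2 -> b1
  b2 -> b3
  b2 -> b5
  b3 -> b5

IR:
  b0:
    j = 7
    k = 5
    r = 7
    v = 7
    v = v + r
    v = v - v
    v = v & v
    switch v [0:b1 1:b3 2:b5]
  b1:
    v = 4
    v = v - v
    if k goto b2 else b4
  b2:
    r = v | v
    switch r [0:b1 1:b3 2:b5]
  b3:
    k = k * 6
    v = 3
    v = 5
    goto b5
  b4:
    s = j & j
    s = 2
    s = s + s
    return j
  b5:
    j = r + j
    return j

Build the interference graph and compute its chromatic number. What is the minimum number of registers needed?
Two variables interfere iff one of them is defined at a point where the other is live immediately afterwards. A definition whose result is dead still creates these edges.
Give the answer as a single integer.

Answer: 4

Analysis:
Block summaries:
  b0 def {j,k,r,v} use ∅
  b1 def {v} use {k}
  b2 def {r} use {v}
  b3 def {k,v} use {k}
  b4 def {s} use {j}
  b5 def {j} use {j,r}

Backward fixpoint:
  b0: in=∅ out={j,k,r}
  b1: in={j,k} out={j,k,v}
  b2: in={j,k,v} out={j,k,r}
  b3: in={j,k,r} out={j,r}
  b4: in={j} out=∅
  b5: in={j,r} out=∅

Interference:
  j — {k,r,s,v}
  k — {j,r,v}
  r — {j,k,v}
  s — {j}
  v — {j,k,r}

Registers:
  lower bound: {j,k,r,v} mutually conflict ⇒ χ ≥ 4
  assign j→c0 k→c1 r→c2 s→c1 v→c3 — no edge inside a register ⇒ χ ≤ 4
  χ = 4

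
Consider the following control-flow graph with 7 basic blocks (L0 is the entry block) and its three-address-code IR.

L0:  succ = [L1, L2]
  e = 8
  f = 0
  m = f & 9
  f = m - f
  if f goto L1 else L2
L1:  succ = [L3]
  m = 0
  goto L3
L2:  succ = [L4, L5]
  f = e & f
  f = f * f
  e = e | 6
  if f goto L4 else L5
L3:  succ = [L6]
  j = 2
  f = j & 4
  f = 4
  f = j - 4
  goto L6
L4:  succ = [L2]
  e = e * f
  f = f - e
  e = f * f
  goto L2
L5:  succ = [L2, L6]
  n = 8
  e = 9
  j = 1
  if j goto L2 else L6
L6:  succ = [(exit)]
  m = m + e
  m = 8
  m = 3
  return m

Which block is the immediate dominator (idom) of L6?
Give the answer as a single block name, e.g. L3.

idom tree: L1←L0 L2←L0 L3←L1 L4←L2 L5←L2 L6←L0
Dom∩ at merges:
  L2: preds {L0,L4,L5}: {L0} ∩ {L0,L2,L4} ∩ {L0,L2,L5} = {L0}; idom=L0
  L6: preds {L3,L5}: {L0,L1,L3} ∩ {L0,L2,L5} = {L0}; idom=L0

idom(L6) = L0

Answer: L0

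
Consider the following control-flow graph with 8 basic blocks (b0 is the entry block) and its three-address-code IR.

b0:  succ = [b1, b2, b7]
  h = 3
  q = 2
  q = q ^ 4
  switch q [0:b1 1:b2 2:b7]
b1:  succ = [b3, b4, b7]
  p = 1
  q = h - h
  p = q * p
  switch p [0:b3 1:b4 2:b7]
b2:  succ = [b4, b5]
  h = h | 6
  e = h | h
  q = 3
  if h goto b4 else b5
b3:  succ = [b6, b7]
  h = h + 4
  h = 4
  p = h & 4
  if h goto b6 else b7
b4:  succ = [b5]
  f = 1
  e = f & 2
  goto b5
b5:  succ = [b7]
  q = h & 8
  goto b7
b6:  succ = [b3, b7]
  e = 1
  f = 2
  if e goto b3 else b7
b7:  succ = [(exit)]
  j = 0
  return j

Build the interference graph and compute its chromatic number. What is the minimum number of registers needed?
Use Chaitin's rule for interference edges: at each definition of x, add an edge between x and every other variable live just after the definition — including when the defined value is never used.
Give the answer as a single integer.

def/use:
  b0 def {h,q} use ∅
  b1 def {p,q} use {h}
  b2 def {e,h,q} use {h}
  b3 def {h,p} use {h}
  b4 def {e,f} use ∅
  b5 def {q} use {h}
  b6 def {e,f} use ∅
  b7 def {j} use ∅

Liveness:
  b0: in=∅ out={h}
  b1: in={h} out={h}
  b2: in={h} out={h}
  b3: in={h} out={h}
  b4: in={h} out={h}
  b5: in={h} out=∅
  b6: in={h} out={h}
  b7: in=∅ out=∅

Interference:
  e: {f,h}
  f: {e,h}
  h: {e,f,p,q}
  j: ∅
  p: {h,q}
  q: {h,p}

Chromatic number:
  lower bound: {e,f,h} mutually conflict ⇒ χ ≥ 3
  assign e→r1 f→r2 h→r0 j→r0 p→r1 q→r2 — no edge inside a register ⇒ χ ≤ 3
  χ = 3

Answer: 3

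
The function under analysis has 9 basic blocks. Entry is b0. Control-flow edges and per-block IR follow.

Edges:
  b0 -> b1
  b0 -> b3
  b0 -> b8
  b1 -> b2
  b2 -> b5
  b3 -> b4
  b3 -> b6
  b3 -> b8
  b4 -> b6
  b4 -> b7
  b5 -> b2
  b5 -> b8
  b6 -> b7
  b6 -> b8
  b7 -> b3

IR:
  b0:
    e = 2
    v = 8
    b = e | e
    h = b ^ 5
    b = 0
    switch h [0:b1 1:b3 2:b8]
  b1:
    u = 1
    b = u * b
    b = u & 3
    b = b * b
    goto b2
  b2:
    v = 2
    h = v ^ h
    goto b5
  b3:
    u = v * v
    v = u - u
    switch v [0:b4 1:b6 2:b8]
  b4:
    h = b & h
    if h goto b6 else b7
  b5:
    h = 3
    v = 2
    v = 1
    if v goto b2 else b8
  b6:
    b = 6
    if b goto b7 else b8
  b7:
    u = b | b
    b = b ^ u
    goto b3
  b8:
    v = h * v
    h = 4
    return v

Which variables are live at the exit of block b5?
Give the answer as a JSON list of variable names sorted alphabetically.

Block summaries:
  b0: def={b,e,h,v} ue=∅
  b1: def={b,u} ue={b}
  b2: def={h,v} ue={h}
  b3: def={u,v} ue={v}
  b4: def={h} ue={b,h}
  b5: def={h,v} ue=∅
  b6: def={b} ue=∅
  b7: def={b,u} ue={b}
  b8: def={h,v} ue={h,v}

Liveness:
  b0: in=∅ out={b,h,v}
  b1: in={b,h} out={h}
  b2: in={h} out=∅
  b3: in={b,h,v} out={b,h,v}
  b4: in={b,h,v} out={b,h,v}
  b5: in=∅ out={h,v}
  b6: in={h,v} out={b,h,v}
  b7: in={b,h,v} out={b,h,v}
  b8: in={h,v} out=∅

live-out(b5) = ["h", "v"]

Answer: ["h", "v"]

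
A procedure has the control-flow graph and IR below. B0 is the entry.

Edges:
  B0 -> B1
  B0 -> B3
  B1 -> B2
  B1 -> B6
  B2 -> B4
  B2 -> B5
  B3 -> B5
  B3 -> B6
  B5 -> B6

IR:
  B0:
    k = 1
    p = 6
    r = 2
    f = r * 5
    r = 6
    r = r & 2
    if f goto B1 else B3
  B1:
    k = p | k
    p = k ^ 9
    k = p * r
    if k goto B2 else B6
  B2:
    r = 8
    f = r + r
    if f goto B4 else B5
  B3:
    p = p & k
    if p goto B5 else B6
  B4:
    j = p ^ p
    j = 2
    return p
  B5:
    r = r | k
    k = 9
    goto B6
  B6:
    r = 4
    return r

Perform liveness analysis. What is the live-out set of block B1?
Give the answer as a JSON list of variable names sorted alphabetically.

Answer: ["k", "p"]

Derivation:
Per-block:
  B0: {f,k,p,r} / ∅
  B1: {k,p} / {k,p,r}
  B2: {f,r} / ∅
  B3: {p} / {k,p}
  B4: {j} / {p}
  B5: {k,r} / {k,r}
  B6: {r} / ∅

Backward fixpoint:
  live B0: ∅→{k,p,r}
  live B1: {k,p,r}→{k,p}
  live B2: {k,p}→{k,p,r}
  live B3: {k,p,r}→{k,r}
  live B4: {p}→∅
  live B5: {k,r}→∅
  live B6: ∅→∅

live-out(B1) = ["k", "p"]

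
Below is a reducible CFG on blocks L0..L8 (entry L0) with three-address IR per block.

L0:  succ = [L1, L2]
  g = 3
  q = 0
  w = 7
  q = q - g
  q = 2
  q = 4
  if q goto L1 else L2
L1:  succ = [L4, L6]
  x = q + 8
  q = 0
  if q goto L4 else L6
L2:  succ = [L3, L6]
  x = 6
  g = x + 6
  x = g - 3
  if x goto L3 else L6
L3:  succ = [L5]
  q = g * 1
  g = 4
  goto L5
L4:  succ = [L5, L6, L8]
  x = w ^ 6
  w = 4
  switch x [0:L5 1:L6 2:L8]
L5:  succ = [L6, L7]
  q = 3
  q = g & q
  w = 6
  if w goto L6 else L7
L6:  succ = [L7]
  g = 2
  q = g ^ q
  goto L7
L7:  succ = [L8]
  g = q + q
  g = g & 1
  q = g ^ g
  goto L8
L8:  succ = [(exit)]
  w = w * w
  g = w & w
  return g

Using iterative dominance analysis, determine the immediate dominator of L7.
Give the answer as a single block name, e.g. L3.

idom tree: L1←L0 L2←L0 L3←L2 L4←L1 L5←L0 L6←L0 L7←L0 L8←L0
Dom at joins:
  L5: preds {L3,L4}: {L0,L2,L3} ∩ {L0,L1,L4} = {L0}; idom=L0
  L6: preds {L1,L2,L4,L5}: {L0,L1} ∩ {L0,L2} ∩ {L0,L1,L4} ∩ {L0,L5} = {L0}; idom=L0
  L7: preds {L5,L6}: {L0,L5} ∩ {L0,L6} = {L0}; idom=L0
  L8: preds {L4,L7}: {L0,L1,L4} ∩ {L0,L7} = {L0}; idom=L0

idom(L7) = L0

Answer: L0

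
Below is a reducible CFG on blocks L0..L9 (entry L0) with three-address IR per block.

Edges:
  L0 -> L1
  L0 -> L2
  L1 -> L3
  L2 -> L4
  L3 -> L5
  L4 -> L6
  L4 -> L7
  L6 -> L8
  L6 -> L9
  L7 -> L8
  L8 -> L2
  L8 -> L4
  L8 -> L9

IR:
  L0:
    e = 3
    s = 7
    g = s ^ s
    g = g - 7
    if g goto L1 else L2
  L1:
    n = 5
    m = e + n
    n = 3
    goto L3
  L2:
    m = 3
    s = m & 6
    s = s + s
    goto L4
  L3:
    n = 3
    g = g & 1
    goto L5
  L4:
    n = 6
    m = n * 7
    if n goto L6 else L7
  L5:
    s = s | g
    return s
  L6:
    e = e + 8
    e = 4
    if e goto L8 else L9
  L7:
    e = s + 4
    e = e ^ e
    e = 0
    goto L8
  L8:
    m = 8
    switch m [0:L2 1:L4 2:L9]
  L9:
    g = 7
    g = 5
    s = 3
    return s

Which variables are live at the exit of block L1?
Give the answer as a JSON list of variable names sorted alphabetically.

Block summaries:
  L0: def={e,g,s} ue=∅
  L1: def={m,n} ue={e}
  L2: def={m,s} ue=∅
  L3: def={g,n} ue={g}
  L4: def={m,n} ue=∅
  L5: def={s} ue={g,s}
  L6: def={e} ue={e}
  L7: def={e} ue={s}
  L8: def={m} ue=∅
  L9: def={g,s} ue=∅

Liveness:
  live L0: ∅→{e,g,s}
  live L1: {e,g,s}→{g,s}
  live L2: {e}→{e,s}
  live L3: {g,s}→{g,s}
  live L4: {e,s}→{e,s}
  live L5: {g,s}→∅
  live L6: {e,s}→{e,s}
  live L7: {s}→{e,s}
  live L8: {e,s}→{e,s}
  live L9: ∅→∅

live-out(L1) = ["g", "s"]

Answer: ["g", "s"]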